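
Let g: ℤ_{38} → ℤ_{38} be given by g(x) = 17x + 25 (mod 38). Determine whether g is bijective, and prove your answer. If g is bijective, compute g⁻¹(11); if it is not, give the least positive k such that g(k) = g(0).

26

Suppose g(x_1) = g(x_2) in ℤ_{38}. Then 17x_1 + 25 ≡ 17x_2 + 25 (mod 38), hence 17(x_1 − x_2) ≡ 0 (mod 38).
Since gcd(17, 38) = 1, 17 is invertible modulo 38, so x_1 − x_2 ≡ 0 (mod 38), i.e. x_1 = x_2.
We now compute 17⁻¹ mod 38 explicitly. Euclid's algorithm: 38 = 2·17 + 4, 17 = 4·4 + 1; back-substituting gives 1 = 9·17 − 4·38, so 17⁻¹ ≡ 9 (mod 38).
Then y ↦ 9(y − 25) is a two-sided inverse to g, so every y ∈ ℤ_{38} has a preimage.
Thus g is bijective.
Since g is bijective, we find g⁻¹(11): we need 17x ≡ 11 − 25 ≡ 24 (mod 38). Using 17⁻¹ = 9: x ≡ 9·24 = 216 = 5·38 + 26, so x = 26.
Check: g(26) = 17·26 + 25 = 467 = 12·38 + 11 ≡ 11 (mod 38).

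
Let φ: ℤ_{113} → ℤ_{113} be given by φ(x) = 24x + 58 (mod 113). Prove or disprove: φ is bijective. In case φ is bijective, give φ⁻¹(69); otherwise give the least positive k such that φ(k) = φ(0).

24

Suppose φ(u) = φ(v) in ℤ_{113}. Then 24u + 58 ≡ 24v + 58 (mod 113), hence 24(u − v) ≡ 0 (mod 113).
Since gcd(24, 113) = 1, 24 is invertible modulo 113, so u − v ≡ 0 (mod 113), i.e. u = v.
We now compute 24⁻¹ mod 113 explicitly. Euclid's algorithm: 113 = 4·24 + 17, 24 = 1·17 + 7, 17 = 2·7 + 3, 7 = 2·3 + 1; back-substituting gives 1 = 33·24 − 7·113, so 24⁻¹ ≡ 33 (mod 113).
For any y ∈ ℤ_{113}, x = 33(y − 58) mod 113 satisfies φ(x) = 24·33(y − 58) + 58 ≡ y (since 24·33 ≡ 1 mod 113). So every y has a preimage.
Therefore φ is bijective.
Since φ is bijective, we compute φ⁻¹(69): solve 24x + 58 ≡ 69 (mod 113), i.e. 24x ≡ 11 (mod 113).
Multiplying by 24⁻¹ = 33 gives x ≡ 33·11 = 363 = 3·113 + 24 ≡ 24 (mod 113).
Check: φ(24) = 24·24 + 58 = 634 = 5·113 + 69 ≡ 69 (mod 113).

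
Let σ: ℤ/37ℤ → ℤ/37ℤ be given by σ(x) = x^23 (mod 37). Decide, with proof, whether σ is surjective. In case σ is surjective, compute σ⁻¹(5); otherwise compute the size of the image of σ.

2

Since 37 is prime, the nonzero elements of ℤ/37ℤ form a cyclic group of order 36.
As gcd(23, 36) = 1, raising to the 23rd power is a bijection on this group: if s^23 ≡ t^23 then (st^{−1})^23 = 1, and the only element of order dividing gcd(23, 36) = 1 is 1, so s = t.
With σ(0) = 0 this makes σ injective on all of ℤ/37ℤ, hence bijective (finite equal-size domain and codomain). In particular σ is surjective.
Since σ is surjective, we find the preimage of 5. The inverse of x ↦ x^23 on (ℤ/37ℤ)^× is x ↦ x^11, because 23·11 = 253 = 7·36 + 1 ≡ 1 (mod 36) and x^{36} = 1 for x ≠ 0 (Fermat). So σ⁻¹(5) = 5^11 mod 37.
Repeated squaring mod 37: 5^1 ≡ 5, 5^2 ≡ 5² = 25, 5^4 ≡ 25² = 625 ≡ 33, 5^8 ≡ 33² = 1089 ≡ 16. Since 11 = 8 + 2 + 1, 5^11 ≡ 16·25·5: 16·25 = 400 ≡ 30, then 30·5 = 150 ≡ 2. So 5^11 ≡ 2 (mod 37).
Hence σ⁻¹(5) = 2.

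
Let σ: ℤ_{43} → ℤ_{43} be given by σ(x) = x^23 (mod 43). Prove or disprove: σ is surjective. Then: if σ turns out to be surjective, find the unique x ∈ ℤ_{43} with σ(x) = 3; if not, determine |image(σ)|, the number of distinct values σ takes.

30

Since 43 is prime, the nonzero elements of ℤ_{43} form a cyclic group of order 42.
As gcd(23, 42) = 1, raising to the 23rd power is a bijection on this group: if s^23 ≡ t^23 then (st^{−1})^23 = 1, and the only element of order dividing gcd(23, 42) = 1 is 1, so s = t.
With σ(0) = 0 this makes σ injective on all of ℤ_{43}, hence bijective (finite equal-size domain and codomain). In particular σ is surjective.
Since σ is surjective, we find the preimage of 3. The inverse of x ↦ x^23 on (ℤ_{43})^× is x ↦ x^11, because 23·11 = 253 = 6·42 + 1 ≡ 1 (mod 42) and x^{42} = 1 for x ≠ 0 (Fermat). So σ⁻¹(3) = 3^11 mod 43.
Repeated squaring mod 43: 3^1 ≡ 3, 3^2 ≡ 3² = 9, 3^4 ≡ 9² = 81 ≡ 38, 3^8 ≡ 38² = 1444 ≡ 25. Since 11 = 8 + 2 + 1, 3^11 ≡ 25·9·3: 25·9 = 225 ≡ 10, then 10·3 = 30. So 3^11 ≡ 30 (mod 43).
Hence σ⁻¹(3) = 30.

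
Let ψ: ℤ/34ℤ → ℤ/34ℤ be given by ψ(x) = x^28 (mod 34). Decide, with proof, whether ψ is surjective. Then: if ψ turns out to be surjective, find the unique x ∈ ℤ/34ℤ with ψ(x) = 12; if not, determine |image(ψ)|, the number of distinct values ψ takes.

ψ(3): Repeated squaring mod 34: 3^1 ≡ 3, 3^2 ≡ 3² = 9, 3^4 ≡ 9² = 81 ≡ 13, 3^8 ≡ 13² = 169 ≡ 33, 3^16 ≡ 33² = 1089 ≡ 1. Since 28 = 16 + 8 + 4, 3^28 ≡ 1·33·13: 1·33 = 33, then 33·13 = 429 ≡ 21. So 3^28 ≡ 21 (mod 34).
ψ(5): Repeated squaring mod 34: 5^1 ≡ 5, 5^2 ≡ 5² = 25, 5^4 ≡ 25² = 625 ≡ 13, 5^8 ≡ 13² = 169 ≡ 33, 5^16 ≡ 33² = 1089 ≡ 1. Since 28 = 16 + 8 + 4, 5^28 ≡ 1·33·13: 1·33 = 33, then 33·13 = 429 ≡ 21. So 5^28 ≡ 21 (mod 34).
So ψ(3) = ψ(5) = 21 while 3 ≠ 5, therefore ψ is not injective.
A non-injective map from the 34-element set ℤ/34ℤ to itself takes at most 33 distinct values, so it cannot be surjective. Therefore ψ is not surjective.
Since ψ is not surjective, we determine |image(ψ)|. Computing x^28 mod 34 for each x (by repeated squaring, reducing mod 34 at every step), the values ψ(0), ψ(1), …, ψ(33) are: 0, 1, 16, 21, 18, 21, 30, 13, 16, 33, 30, 13, 4, 1, 4, 33, 18, 17, 18, 33, 4, 1, 4, 13, 30, 33, 16, 13, 30, 21, 18, 21, 16, 1.
The distinct values are {0, 1, 4, 13, 16, 17, 18, 21, 30, 33}; there are 10 of them.

10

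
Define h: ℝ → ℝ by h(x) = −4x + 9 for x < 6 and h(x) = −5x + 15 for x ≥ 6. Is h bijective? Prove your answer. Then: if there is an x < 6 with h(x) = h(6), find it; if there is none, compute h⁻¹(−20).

7

Both pieces are strictly decreasing (slopes −4 and −5), so each is injective on its own interval.
The left piece maps (−∞, 6) onto (−15, ∞); the right piece maps [6, ∞) onto (−∞, −15].
Since −15 = −15, the images partition ℝ: h is injective and surjective, hence bijective.
Because the two images are disjoint, no x < 6 has h(x) = h(6), so we compute h⁻¹(−20): −20 lies in (−∞, −15], so solve −5x + 15 = −20: x = (−20 − 15)/(−5) = 7.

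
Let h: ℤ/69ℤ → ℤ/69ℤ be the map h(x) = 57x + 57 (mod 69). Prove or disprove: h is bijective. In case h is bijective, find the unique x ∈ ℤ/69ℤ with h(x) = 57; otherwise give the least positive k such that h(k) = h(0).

Recall that h is injective when h(x_1) = h(x_2) forces x_1 = x_2.
We have gcd(57, 69) = 3 > 1. Taking x_1 = 0 and x_2 = 23: h(0) = 57 and h(23) = 57·23 + 57 = 1368 ≡ 57 (mod 69).
So h(0) = h(23) while 0 ≠ 23, so h is not injective, hence not bijective.
Since h is not bijective, we find the least positive k with h(k) = h(0): this means 57k ≡ 0 (mod 69), i.e. 69 ∣ 57k. Since gcd(57, 69) = 3, dividing through by 3 this holds exactly when 23 ∣ 19k, and as gcd(19, 23) = 1, exactly when 23 ∣ k.
The smallest positive such k is 23.

23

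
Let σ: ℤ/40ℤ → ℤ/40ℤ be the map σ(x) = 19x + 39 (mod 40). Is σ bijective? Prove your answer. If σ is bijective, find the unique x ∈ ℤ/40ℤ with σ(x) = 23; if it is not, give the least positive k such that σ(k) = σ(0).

16

Recall that σ is injective if σ(x_1) = σ(x_2) implies x_1 = x_2.
Suppose σ(x_1) = σ(x_2) in ℤ/40ℤ. Then 19x_1 + 39 ≡ 19x_2 + 39 (mod 40), thus 19(x_1 − x_2) ≡ 0 (mod 40).
Since gcd(19, 40) = 1, 19 is invertible modulo 40, thus x_1 − x_2 ≡ 0 (mod 40), i.e. x_1 = x_2.
We now compute 19⁻¹ mod 40 explicitly. Euclid's algorithm: 40 = 2·19 + 2, 19 = 9·2 + 1; back-substituting gives 1 = 19·19 − 9·40, so 19⁻¹ ≡ 19 (mod 40).
Then y ↦ 19(y − 39) is a two-sided inverse to σ, so every y ∈ ℤ/40ℤ has a preimage.
So σ is bijective.
Since σ is bijective, we compute σ⁻¹(23): solve 19x + 39 ≡ 23 (mod 40), i.e. 19x ≡ 24 (mod 40).
Multiplying by 19⁻¹ = 19 gives x ≡ 19·24 = 456 = 11·40 + 16 ≡ 16 (mod 40).
Check: σ(16) = 19·16 + 39 = 343 = 8·40 + 23 ≡ 23 (mod 40).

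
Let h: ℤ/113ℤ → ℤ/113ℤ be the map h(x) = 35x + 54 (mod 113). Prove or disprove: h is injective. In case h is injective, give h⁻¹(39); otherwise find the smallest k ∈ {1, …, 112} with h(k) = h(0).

Recall: h is injective when h(a) = h(b) forces a = b.
Suppose h(a) = h(b) in ℤ/113ℤ. Then 35a + 54 ≡ 35b + 54 (mod 113), therefore 35(a − b) ≡ 0 (mod 113).
Since gcd(35, 113) = 1, 35 is invertible modulo 113, hence a − b ≡ 0 (mod 113), i.e. a = b.
So h is injective.
We now compute 35⁻¹ mod 113 explicitly. Euclid's algorithm: 113 = 3·35 + 8, 35 = 4·8 + 3, 8 = 2·3 + 2, 3 = 1·2 + 1; back-substituting gives 1 = 42·35 − 13·113, so 35⁻¹ ≡ 42 (mod 113).
Since h is injective, we find h⁻¹(39): we need 35x ≡ 39 − 54 ≡ 98 (mod 113). Using 35⁻¹ = 42: x ≡ 42·98 = 4116 = 36·113 + 48, so x = 48.
Check: h(48) = 35·48 + 54 = 1734 = 15·113 + 39 ≡ 39 (mod 113).

48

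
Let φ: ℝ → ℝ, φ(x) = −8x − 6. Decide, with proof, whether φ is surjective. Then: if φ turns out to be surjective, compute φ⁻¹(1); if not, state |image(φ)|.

-7/8

For any y ∈ ℝ, x = (y + 6)/(−8) satisfies φ(x) = y.
Thus φ is surjective.
Since φ is surjective, we compute φ⁻¹(1) = (1 + 6)/(−8) = −7/8.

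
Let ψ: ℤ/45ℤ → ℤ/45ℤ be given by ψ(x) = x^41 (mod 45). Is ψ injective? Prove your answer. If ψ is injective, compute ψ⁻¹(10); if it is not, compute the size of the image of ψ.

35

ψ(0) = 0^41 = 0.
ψ(15): Repeated squaring mod 45: 15^1 ≡ 15, 15^2 ≡ 15² = 225 ≡ 0, 15^4 ≡ 0² = 0, 15^8 ≡ 0² = 0, 15^16 ≡ 0² = 0, 15^32 ≡ 0² = 0. Since 41 = 32 + 8 + 1, 15^41 ≡ 0·0·15: 0·0 = 0, then 0·15 = 0. So 15^41 ≡ 0 (mod 45).
So ψ(0) = ψ(15) = 0 while 0 ≠ 15, therefore ψ is not injective.
Since ψ is not injective, we determine |image(ψ)|. Computing x^41 mod 45 for each x (by repeated squaring, reducing mod 45 at every step), the values ψ(0), ψ(1), …, ψ(44) are: 0, 1, 32, 18, 34, 20, 36, 22, 8, 9, 10, 41, 27, 43, 29, 0, 31, 17, 18, 19, 5, 36, 7, 38, 9, 40, 26, 27, 28, 14, 0, 16, 2, 18, 4, 35, 36, 37, 23, 9, 25, 11, 27, 13, 44.
The distinct values are {0, 1, 2, 4, 5, 7, 8, 9, 10, 11, 13, 14, 16, 17, 18, 19, 20, 22, 23, 25, 26, 27, 28, 29, 31, 32, 34, 35, 36, 37, 38, 40, 41, 43, 44}; there are 35 of them.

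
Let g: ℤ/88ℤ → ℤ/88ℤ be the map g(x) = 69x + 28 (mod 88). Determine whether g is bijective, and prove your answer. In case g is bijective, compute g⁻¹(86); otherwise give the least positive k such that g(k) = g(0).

34

Suppose g(u) = g(v) in ℤ/88ℤ. Then 69u + 28 ≡ 69v + 28 (mod 88), therefore 69(u − v) ≡ 0 (mod 88).
Since gcd(69, 88) = 1, 69 is invertible modulo 88, thus u − v ≡ 0 (mod 88), i.e. u = v.
We now compute 69⁻¹ mod 88 explicitly. Euclid's algorithm: 88 = 1·69 + 19, 69 = 3·19 + 12, 19 = 1·12 + 7, 12 = 1·7 + 5, 7 = 1·5 + 2, 5 = 2·2 + 1; back-substituting gives 1 = 37·69 − 29·88, so 69⁻¹ ≡ 37 (mod 88).
Then y ↦ 37(y − 28) is a two-sided inverse to g, so every y ∈ ℤ/88ℤ has a preimage.
Hence g is bijective.
Since g is bijective, we find g⁻¹(86): we need 69x ≡ 86 − 28 ≡ 58 (mod 88). Using 69⁻¹ = 37: x ≡ 37·58 = 2146 = 24·88 + 34, so x = 34.
Check: g(34) = 69·34 + 28 = 2374 = 26·88 + 86 ≡ 86 (mod 88).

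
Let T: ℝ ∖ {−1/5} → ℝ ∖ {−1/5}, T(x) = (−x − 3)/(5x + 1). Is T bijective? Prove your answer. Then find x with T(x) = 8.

-11/41

Suppose T(s) = T(t). Cross-multiplying: (−s − 3)(5t + 1) = (−t − 3)(5s + 1).
Expanding both sides and cancelling the symmetric terms leaves 14·(s − t) = 0. Since 14 ≠ 0, s = t. Thus T is injective.
For any y ≠ −1/5, solving y(5x + 1) = −x − 3 for x gives a well-defined x ≠ −1/5. So T is surjective.
Therefore T is bijective.
Solving T(x) = 8: cross-multiplying gives −x − 3 = 8(5x + 1), which rearranges to −41x = 11, so x = −11/41.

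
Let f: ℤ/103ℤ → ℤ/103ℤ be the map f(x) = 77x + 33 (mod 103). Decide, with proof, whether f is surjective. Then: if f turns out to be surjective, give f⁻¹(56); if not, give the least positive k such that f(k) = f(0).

11

Since gcd(77, 103) = 1, 77 is invertible modulo 103. Euclid's algorithm: 103 = 1·77 + 26, 77 = 2·26 + 25, 26 = 1·25 + 1; back-substituting gives 1 = 99·77 − 74·103, so 77⁻¹ ≡ 99 (mod 103).
For any y ∈ ℤ/103ℤ, x = 99(y − 33) mod 103 satisfies f(x) = 77·99(y − 33) + 33 ≡ y (since 77·99 ≡ 1 mod 103). So every y has a preimage.
Hence f is surjective.
Since f is surjective, we find f⁻¹(56): we need 77x ≡ 56 − 33 ≡ 23 (mod 103). Using 77⁻¹ = 99: x ≡ 99·23 = 2277 = 22·103 + 11, so x = 11.
Check: f(11) = 77·11 + 33 = 880 = 8·103 + 56 ≡ 56 (mod 103).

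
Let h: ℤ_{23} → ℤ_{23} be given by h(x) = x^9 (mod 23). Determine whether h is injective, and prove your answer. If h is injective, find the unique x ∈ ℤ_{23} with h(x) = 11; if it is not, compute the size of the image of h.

5

Since 23 is prime, the nonzero elements of ℤ_{23} form a cyclic group of order 22.
As gcd(9, 22) = 1, raising to the 9th power is a bijection on this group: if a^9 ≡ b^9 then (ab^{−1})^9 = 1, and the only element of order dividing gcd(9, 22) = 1 is 1, so a = b.
With h(0) = 0 this makes h injective on all of ℤ_{23}, hence bijective (finite equal-size domain and codomain). In particular h is injective.
Since h is injective, we find the preimage of 11. The inverse of x ↦ x^9 on (ℤ_{23})^× is x ↦ x^5, because 9·5 = 45 = 2·22 + 1 ≡ 1 (mod 22) and x^{22} = 1 for x ≠ 0 (Fermat). So h⁻¹(11) = 11^5 mod 23.
Repeated squaring mod 23: 11^1 ≡ 11, 11^2 ≡ 11² = 121 ≡ 6, 11^4 ≡ 6² = 36 ≡ 13. Since 5 = 4 + 1, 11^5 ≡ 13·11: 13·11 = 143 ≡ 5. So 11^5 ≡ 5 (mod 23).
Hence h⁻¹(11) = 5.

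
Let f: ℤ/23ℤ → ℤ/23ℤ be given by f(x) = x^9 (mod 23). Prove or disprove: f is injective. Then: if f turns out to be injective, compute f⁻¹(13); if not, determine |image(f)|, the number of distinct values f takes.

4

Since 23 is prime, the nonzero elements of ℤ/23ℤ form a cyclic group of order 22.
As gcd(9, 22) = 1, raising to the 9th power is a bijection on this group: if x_1^9 ≡ x_2^9 then (x_1x_2^{−1})^9 = 1, and the only element of order dividing gcd(9, 22) = 1 is 1, so x_1 = x_2.
With f(0) = 0 this makes f injective on all of ℤ/23ℤ, hence bijective (finite equal-size domain and codomain). In particular f is injective.
Since f is injective, we find the preimage of 13. The inverse of x ↦ x^9 on (ℤ/23ℤ)^× is x ↦ x^5, because 9·5 = 45 = 2·22 + 1 ≡ 1 (mod 22) and x^{22} = 1 for x ≠ 0 (Fermat). So f⁻¹(13) = 13^5 mod 23.
Repeated squaring mod 23: 13^1 ≡ 13, 13^2 ≡ 13² = 169 ≡ 8, 13^4 ≡ 8² = 64 ≡ 18. Since 5 = 4 + 1, 13^5 ≡ 18·13: 18·13 = 234 ≡ 4. So 13^5 ≡ 4 (mod 23).
Hence f⁻¹(13) = 4.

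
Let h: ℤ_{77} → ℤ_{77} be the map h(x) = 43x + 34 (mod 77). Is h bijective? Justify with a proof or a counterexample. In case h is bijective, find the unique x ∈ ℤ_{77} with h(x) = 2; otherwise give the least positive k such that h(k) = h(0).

If h(s) = h(t), then 43s ≡ 43t (mod 77). Because gcd(43, 77) = 1, we may cancel 43 to get s ≡ t (mod 77).
We now compute 43⁻¹ mod 77 explicitly. Euclid's algorithm: 77 = 1·43 + 34, 43 = 1·34 + 9, 34 = 3·9 + 7, 9 = 1·7 + 2, 7 = 3·2 + 1; back-substituting gives 1 = 43·43 − 24·77, so 43⁻¹ ≡ 43 (mod 77).
Then y ↦ 43(y − 34) is a two-sided inverse to h, so every y ∈ ℤ_{77} has a preimage.
Thus h is bijective.
Since h is bijective, we compute h⁻¹(2): solve 43x + 34 ≡ 2 (mod 77), i.e. 43x ≡ 45 (mod 77).
Multiplying by 43⁻¹ = 43 gives x ≡ 43·45 = 1935 = 25·77 + 10 ≡ 10 (mod 77).
Check: h(10) = 43·10 + 34 = 464 = 6·77 + 2 ≡ 2 (mod 77).

10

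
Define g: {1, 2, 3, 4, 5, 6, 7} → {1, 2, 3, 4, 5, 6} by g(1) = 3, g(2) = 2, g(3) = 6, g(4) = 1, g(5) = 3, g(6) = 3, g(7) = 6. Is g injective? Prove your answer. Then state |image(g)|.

g(1) = 3 = g(5) with 1 ≠ 5, so g is not injective.
The image of g is {1, 2, 3, 6}, which has 4 elements.

4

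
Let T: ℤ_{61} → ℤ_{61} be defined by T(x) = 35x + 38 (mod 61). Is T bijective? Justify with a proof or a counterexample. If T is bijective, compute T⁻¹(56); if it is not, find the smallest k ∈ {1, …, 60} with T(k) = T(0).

4

By definition, T is injective when T(u) = T(v) forces u = v.
Suppose T(u) = T(v) in ℤ_{61}. Then 35u + 38 ≡ 35v + 38 (mod 61), hence 35(u − v) ≡ 0 (mod 61).
Since gcd(35, 61) = 1, 35 is invertible modulo 61, thus u − v ≡ 0 (mod 61), i.e. u = v.
We now compute 35⁻¹ mod 61 explicitly. Euclid's algorithm: 61 = 1·35 + 26, 35 = 1·26 + 9, 26 = 2·9 + 8, 9 = 1·8 + 1; back-substituting gives 1 = 7·35 − 4·61, so 35⁻¹ ≡ 7 (mod 61).
For any y ∈ ℤ_{61}, x = 7(y − 38) mod 61 satisfies T(x) = 35·7(y − 38) + 38 ≡ y (since 35·7 ≡ 1 mod 61). So every y has a preimage.
Thus T is bijective.
Since T is bijective, we find T⁻¹(56): we need 35x ≡ 56 − 38 ≡ 18 (mod 61). Using 35⁻¹ = 7: x ≡ 7·18 = 126 = 2·61 + 4, so x = 4.
Check: T(4) = 35·4 + 38 = 178 = 2·61 + 56 ≡ 56 (mod 61).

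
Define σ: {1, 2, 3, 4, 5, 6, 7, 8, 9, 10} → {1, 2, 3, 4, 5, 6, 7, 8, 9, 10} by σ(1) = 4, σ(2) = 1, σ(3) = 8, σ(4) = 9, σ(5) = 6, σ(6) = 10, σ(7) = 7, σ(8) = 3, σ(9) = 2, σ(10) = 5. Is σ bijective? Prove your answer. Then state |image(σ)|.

The values 4, 1, 8, 9, 6, 10, 7, 3, 2, 5 are a permutation of {1, 2, 3, 4, 5, 6, 7, 8, 9, 10}: each element appears exactly once.
So σ is injective and surjective, hence bijective.
The image of σ is {1, 2, 3, 4, 5, 6, 7, 8, 9, 10}, which has 10 elements.

10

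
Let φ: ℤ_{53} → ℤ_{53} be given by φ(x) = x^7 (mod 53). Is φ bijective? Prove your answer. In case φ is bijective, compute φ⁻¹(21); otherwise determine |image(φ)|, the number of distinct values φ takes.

Since 53 is prime, the nonzero elements of ℤ_{53} form a cyclic group of order 52.
As gcd(7, 52) = 1, raising to the 7th power is a bijection on this group: if u^7 ≡ v^7 then (uv^{−1})^7 = 1, and the only element of order dividing gcd(7, 52) = 1 is 1, so u = v.
With φ(0) = 0 this makes φ injective on all of ℤ_{53}, hence bijective (finite equal-size domain and codomain). In particular φ is bijective.
Since φ is bijective, we find the preimage of 21. The inverse of x ↦ x^7 on (ℤ_{53})^× is x ↦ x^15, because 7·15 = 105 = 2·52 + 1 ≡ 1 (mod 52) and x^{52} = 1 for x ≠ 0 (Fermat). So φ⁻¹(21) = 21^15 mod 53.
Repeated squaring mod 53: 21^1 ≡ 21, 21^2 ≡ 21² = 441 ≡ 17, 21^4 ≡ 17² = 289 ≡ 24, 21^8 ≡ 24² = 576 ≡ 46. Since 15 = 8 + 4 + 2 + 1, 21^15 ≡ 46·24·17·21: 46·24 = 1104 ≡ 44, then 44·17 = 748 ≡ 6, then 6·21 = 126 ≡ 20. So 21^15 ≡ 20 (mod 53).
Hence φ⁻¹(21) = 20.

20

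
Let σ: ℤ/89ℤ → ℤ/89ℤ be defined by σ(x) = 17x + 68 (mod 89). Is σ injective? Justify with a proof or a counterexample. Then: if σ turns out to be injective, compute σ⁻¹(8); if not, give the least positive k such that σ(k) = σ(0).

By definition, injectivity means: for all x_1, x_2 in the domain, σ(x_1) = σ(x_2) implies x_1 = x_2.
If σ(x_1) = σ(x_2), then 17x_1 ≡ 17x_2 (mod 89). Because gcd(17, 89) = 1, we may cancel 17 to get x_1 ≡ x_2 (mod 89).
So σ is injective.
We now compute 17⁻¹ mod 89 explicitly. Euclid's algorithm: 89 = 5·17 + 4, 17 = 4·4 + 1; back-substituting gives 1 = 21·17 − 4·89, so 17⁻¹ ≡ 21 (mod 89).
Since σ is injective, we compute σ⁻¹(8): solve 17x + 68 ≡ 8 (mod 89), i.e. 17x ≡ 29 (mod 89).
Multiplying by 17⁻¹ = 21 gives x ≡ 21·29 = 609 = 6·89 + 75 ≡ 75 (mod 89).
Check: σ(75) = 17·75 + 68 = 1343 = 15·89 + 8 ≡ 8 (mod 89).

75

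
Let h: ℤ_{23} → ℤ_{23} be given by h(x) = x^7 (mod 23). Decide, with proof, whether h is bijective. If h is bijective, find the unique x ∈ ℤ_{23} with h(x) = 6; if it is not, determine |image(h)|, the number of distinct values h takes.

18

Since 23 is prime, the nonzero elements of ℤ_{23} form a cyclic group of order 22.
As gcd(7, 22) = 1, raising to the 7th power is a bijection on this group: if u^7 ≡ v^7 then (uv^{−1})^7 = 1, and the only element of order dividing gcd(7, 22) = 1 is 1, so u = v.
With h(0) = 0 this makes h injective on all of ℤ_{23}, hence bijective (finite equal-size domain and codomain). In particular h is bijective.
Since h is bijective, we find the preimage of 6. The inverse of x ↦ x^7 on (ℤ_{23})^× is x ↦ x^19, because 7·19 = 133 = 6·22 + 1 ≡ 1 (mod 22) and x^{22} = 1 for x ≠ 0 (Fermat). So h⁻¹(6) = 6^19 mod 23.
Repeated squaring mod 23: 6^1 ≡ 6, 6^2 ≡ 6² = 36 ≡ 13, 6^4 ≡ 13² = 169 ≡ 8, 6^8 ≡ 8² = 64 ≡ 18, 6^16 ≡ 18² = 324 ≡ 2. Since 19 = 16 + 2 + 1, 6^19 ≡ 2·13·6: 2·13 = 26 ≡ 3, then 3·6 = 18. So 6^19 ≡ 18 (mod 23).
Hence h⁻¹(6) = 18.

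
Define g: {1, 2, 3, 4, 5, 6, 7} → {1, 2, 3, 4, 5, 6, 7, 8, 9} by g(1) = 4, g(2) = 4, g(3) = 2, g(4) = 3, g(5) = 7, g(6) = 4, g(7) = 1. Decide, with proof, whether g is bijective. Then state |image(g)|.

5

g(1) = 4 = g(2) with 1 ≠ 2, so g is not injective, hence not bijective.
The image of g is {1, 2, 3, 4, 7}, which has 5 elements.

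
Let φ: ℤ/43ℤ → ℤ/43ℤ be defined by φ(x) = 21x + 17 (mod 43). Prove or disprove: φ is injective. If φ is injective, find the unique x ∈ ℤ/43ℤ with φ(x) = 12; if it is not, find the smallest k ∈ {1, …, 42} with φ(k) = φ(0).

Recall: injectivity means: for all u, v in the domain, φ(u) = φ(v) implies u = v.
Suppose φ(u) = φ(v) in ℤ/43ℤ. Then 21u + 17 ≡ 21v + 17 (mod 43), hence 21(u − v) ≡ 0 (mod 43).
Since gcd(21, 43) = 1, 21 is invertible modulo 43, so u − v ≡ 0 (mod 43), i.e. u = v.
Thus φ is injective.
We now compute 21⁻¹ mod 43 explicitly. Euclid's algorithm: 43 = 2·21 + 1; back-substituting gives 1 = 41·21 − 20·43, so 21⁻¹ ≡ 41 (mod 43).
Since φ is injective, we find φ⁻¹(12): we need 21x ≡ 12 − 17 ≡ 38 (mod 43). Using 21⁻¹ = 41: x ≡ 41·38 = 1558 = 36·43 + 10, so x = 10.
Check: φ(10) = 21·10 + 17 = 227 = 5·43 + 12 ≡ 12 (mod 43).

10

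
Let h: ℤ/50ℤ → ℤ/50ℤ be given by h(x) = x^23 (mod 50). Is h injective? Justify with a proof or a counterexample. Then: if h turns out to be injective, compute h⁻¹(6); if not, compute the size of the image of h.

h(0) = 0^23 = 0.
h(10): Repeated squaring mod 50: 10^1 ≡ 10, 10^2 ≡ 10² = 100 ≡ 0, 10^4 ≡ 0² = 0, 10^8 ≡ 0² = 0, 10^16 ≡ 0² = 0. Since 23 = 16 + 4 + 2 + 1, 10^23 ≡ 0·0·0·10: 0·0 = 0, then 0·0 = 0, then 0·10 = 0. So 10^23 ≡ 0 (mod 50).
So h(0) = h(10) = 0 while 0 ≠ 10, thus h is not injective.
Since h is not injective, we determine |image(h)|. Computing x^23 mod 50 for each x (by repeated squaring, reducing mod 50 at every step), the values h(0), h(1), …, h(49) are: 0, 1, 8, 27, 14, 25, 16, 43, 12, 29, 0, 31, 28, 47, 44, 25, 46, 13, 32, 9, 0, 11, 48, 17, 24, 25, 26, 33, 2, 39, 0, 41, 18, 37, 4, 25, 6, 3, 22, 19, 0, 21, 38, 7, 34, 25, 36, 23, 42, 49.
The distinct values are {0, 1, 2, 3, 4, 6, 7, 8, 9, 11, 12, 13, 14, 16, 17, 18, 19, 21, 22, 23, 24, 25, 26, 27, 28, 29, 31, 32, 33, 34, 36, 37, 38, 39, 41, 42, 43, 44, 46, 47, 48, 49}; there are 42 of them.

42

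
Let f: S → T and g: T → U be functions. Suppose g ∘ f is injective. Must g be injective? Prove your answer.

not injective

No. Take S = {0}, T = {0, 1}, U = {0, 1}, f(a) = a for each a ∈ S, and g(b) = 0 if b ∈ {0, 1} else g(b) = b.
Then g ∘ f = f is injective (S ⊂ T and f is the inclusion), but g(0) = g(1) = 0 with 0 ≠ 1, so g is not injective.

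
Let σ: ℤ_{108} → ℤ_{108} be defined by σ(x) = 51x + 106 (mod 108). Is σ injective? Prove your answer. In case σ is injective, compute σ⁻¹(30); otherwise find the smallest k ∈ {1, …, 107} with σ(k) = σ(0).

By definition, injectivity means: for all a, b in the domain, σ(a) = σ(b) implies a = b.
We have gcd(51, 108) = 3 > 1. Taking a = 0 and b = 36: σ(0) = 106 and σ(36) = 51·36 + 106 = 1942 ≡ 106 (mod 108).
So σ(0) = σ(36) while 0 ≠ 36, hence σ is not injective.
Since σ is not injective, we find the least positive k with σ(k) = σ(0): this means 51k ≡ 0 (mod 108), i.e. 108 ∣ 51k. Since gcd(51, 108) = 3, dividing through by 3 this holds exactly when 36 ∣ 17k, and as gcd(17, 36) = 1, exactly when 36 ∣ k.
The smallest positive such k is 36.

36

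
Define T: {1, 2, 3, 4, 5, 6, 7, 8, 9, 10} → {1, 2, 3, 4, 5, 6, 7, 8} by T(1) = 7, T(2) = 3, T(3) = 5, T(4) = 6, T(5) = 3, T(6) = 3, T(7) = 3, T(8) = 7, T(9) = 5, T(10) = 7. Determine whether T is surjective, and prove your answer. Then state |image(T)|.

4

No element maps to 1, so T is not surjective.
The image of T is {3, 5, 6, 7}, which has 4 elements.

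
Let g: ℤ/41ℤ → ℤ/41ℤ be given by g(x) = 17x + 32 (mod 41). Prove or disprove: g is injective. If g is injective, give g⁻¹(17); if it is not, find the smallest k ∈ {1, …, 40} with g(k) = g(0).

16

If g(x_1) = g(x_2), then 17x_1 ≡ 17x_2 (mod 41). Because gcd(17, 41) = 1, we may cancel 17 to get x_1 ≡ x_2 (mod 41).
Thus g is injective.
We now compute 17⁻¹ mod 41 explicitly. Euclid's algorithm: 41 = 2·17 + 7, 17 = 2·7 + 3, 7 = 2·3 + 1; back-substituting gives 1 = 29·17 − 12·41, so 17⁻¹ ≡ 29 (mod 41).
Since g is injective, we find g⁻¹(17): we need 17x ≡ 17 − 32 ≡ 26 (mod 41). Using 17⁻¹ = 29: x ≡ 29·26 = 754 = 18·41 + 16, so x = 16.
Check: g(16) = 17·16 + 32 = 304 = 7·41 + 17 ≡ 17 (mod 41).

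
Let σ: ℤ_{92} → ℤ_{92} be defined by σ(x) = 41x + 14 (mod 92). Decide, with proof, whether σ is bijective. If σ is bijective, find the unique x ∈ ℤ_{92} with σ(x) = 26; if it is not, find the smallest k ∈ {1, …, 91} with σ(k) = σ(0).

Recall: injectivity means: for all s, t in the domain, σ(s) = σ(t) implies s = t.
If σ(s) = σ(t), then 41s ≡ 41t (mod 92). Because gcd(41, 92) = 1, we may cancel 41 to get s ≡ t (mod 92).
We now compute 41⁻¹ mod 92 explicitly. Euclid's algorithm: 92 = 2·41 + 10, 41 = 4·10 + 1; back-substituting gives 1 = 9·41 − 4·92, so 41⁻¹ ≡ 9 (mod 92).
For any y ∈ ℤ_{92}, x = 9(y − 14) mod 92 satisfies σ(x) = 41·9(y − 14) + 14 ≡ y (since 41·9 ≡ 1 mod 92). So every y has a preimage.
So σ is bijective.
Since σ is bijective, we compute σ⁻¹(26): solve 41x + 14 ≡ 26 (mod 92), i.e. 41x ≡ 12 (mod 92).
Multiplying by 41⁻¹ = 9 gives x ≡ 9·12 = 108 = 1·92 + 16 ≡ 16 (mod 92).
Check: σ(16) = 41·16 + 14 = 670 = 7·92 + 26 ≡ 26 (mod 92).

16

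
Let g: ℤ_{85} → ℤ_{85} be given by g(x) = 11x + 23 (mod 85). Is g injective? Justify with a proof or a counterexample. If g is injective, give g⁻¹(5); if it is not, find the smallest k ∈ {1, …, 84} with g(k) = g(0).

37

If g(s) = g(t), then 11s ≡ 11t (mod 85). Because gcd(11, 85) = 1, we may cancel 11 to get s ≡ t (mod 85).
So g is injective.
We now compute 11⁻¹ mod 85 explicitly. Euclid's algorithm: 85 = 7·11 + 8, 11 = 1·8 + 3, 8 = 2·3 + 2, 3 = 1·2 + 1; back-substituting gives 1 = 31·11 − 4·85, so 11⁻¹ ≡ 31 (mod 85).
Since g is injective, we compute g⁻¹(5): solve 11x + 23 ≡ 5 (mod 85), i.e. 11x ≡ 67 (mod 85).
Multiplying by 11⁻¹ = 31 gives x ≡ 31·67 = 2077 = 24·85 + 37 ≡ 37 (mod 85).
Check: g(37) = 11·37 + 23 = 430 = 5·85 + 5 ≡ 5 (mod 85).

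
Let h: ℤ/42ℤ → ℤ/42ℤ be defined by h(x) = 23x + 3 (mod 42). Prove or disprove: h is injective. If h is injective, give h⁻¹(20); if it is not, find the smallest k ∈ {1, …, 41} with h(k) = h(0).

Recall that h is injective if h(x_1) = h(x_2) implies x_1 = x_2.
If h(x_1) = h(x_2), then 23x_1 ≡ 23x_2 (mod 42). Because gcd(23, 42) = 1, we may cancel 23 to get x_1 ≡ x_2 (mod 42).
Hence h is injective.
We now compute 23⁻¹ mod 42 explicitly. Euclid's algorithm: 42 = 1·23 + 19, 23 = 1·19 + 4, 19 = 4·4 + 3, 4 = 1·3 + 1; back-substituting gives 1 = 11·23 − 6·42, so 23⁻¹ ≡ 11 (mod 42).
Since h is injective, we find h⁻¹(20): we need 23x ≡ 20 − 3 ≡ 17 (mod 42). Using 23⁻¹ = 11: x ≡ 11·17 = 187 = 4·42 + 19, so x = 19.
Check: h(19) = 23·19 + 3 = 440 = 10·42 + 20 ≡ 20 (mod 42).

19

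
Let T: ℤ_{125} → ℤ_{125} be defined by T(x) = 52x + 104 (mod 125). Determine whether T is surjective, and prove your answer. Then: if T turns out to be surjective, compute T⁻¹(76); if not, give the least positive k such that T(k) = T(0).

Since gcd(52, 125) = 1, 52 is invertible modulo 125. Euclid's algorithm: 125 = 2·52 + 21, 52 = 2·21 + 10, 21 = 2·10 + 1; back-substituting gives 1 = 113·52 − 47·125, so 52⁻¹ ≡ 113 (mod 125).
For any y ∈ ℤ_{125}, x = 113(y − 104) mod 125 satisfies T(x) = 52·113(y − 104) + 104 ≡ y (since 52·113 ≡ 1 mod 125). So every y has a preimage.
Hence T is surjective.
Since T is surjective, we compute T⁻¹(76): solve 52x + 104 ≡ 76 (mod 125), i.e. 52x ≡ 97 (mod 125).
Multiplying by 52⁻¹ = 113 gives x ≡ 113·97 = 10961 = 87·125 + 86 ≡ 86 (mod 125).
Check: T(86) = 52·86 + 104 = 4576 = 36·125 + 76 ≡ 76 (mod 125).

86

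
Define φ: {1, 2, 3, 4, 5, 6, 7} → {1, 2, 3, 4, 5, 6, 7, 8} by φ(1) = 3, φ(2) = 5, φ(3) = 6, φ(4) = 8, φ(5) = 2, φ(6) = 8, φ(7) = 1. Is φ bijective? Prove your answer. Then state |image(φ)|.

φ(4) = 8 = φ(6) with 4 ≠ 6, so φ is not injective, hence not bijective.
The image of φ is {1, 2, 3, 5, 6, 8}, which has 6 elements.

6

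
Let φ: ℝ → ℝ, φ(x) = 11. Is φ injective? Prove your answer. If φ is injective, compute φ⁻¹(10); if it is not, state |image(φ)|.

1

φ(0) = 11 = φ(1) with 0 ≠ 1, so φ is not injective.
Since φ is not injective, we state |image(φ)|: the image of φ is {11}, which has 1 element.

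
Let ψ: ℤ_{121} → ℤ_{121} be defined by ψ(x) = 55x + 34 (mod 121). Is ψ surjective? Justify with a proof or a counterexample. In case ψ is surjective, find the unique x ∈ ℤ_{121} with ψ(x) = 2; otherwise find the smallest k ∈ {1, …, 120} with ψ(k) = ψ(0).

11

Since gcd(55, 121) = 11, we have 55x ≡ 0 (mod 11) for all x, so ψ(x) ≡ 1 (mod 11).
But 0 ≢ 1 (mod 11), so 0 ∈ ℤ_{121} has no preimage. So ψ is not surjective.
Since ψ is not surjective, we find the least positive k with ψ(k) = ψ(0): this means 55k ≡ 0 (mod 121), i.e. 121 ∣ 55k. Since gcd(55, 121) = 11, dividing through by 11 this holds exactly when 11 ∣ 5k, and as gcd(5, 11) = 1, exactly when 11 ∣ k.
The smallest positive such k is 11.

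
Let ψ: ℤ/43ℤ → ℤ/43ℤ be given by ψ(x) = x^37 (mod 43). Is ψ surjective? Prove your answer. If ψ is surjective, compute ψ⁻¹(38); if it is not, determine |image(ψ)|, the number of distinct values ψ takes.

23

Since 43 is prime, the nonzero elements of ℤ/43ℤ form a cyclic group of order 42.
As gcd(37, 42) = 1, raising to the 37th power is a bijection on this group: if s^37 ≡ t^37 then (st^{−1})^37 = 1, and the only element of order dividing gcd(37, 42) = 1 is 1, so s = t.
With ψ(0) = 0 this makes ψ injective on all of ℤ/43ℤ, hence bijective (finite equal-size domain and codomain). In particular ψ is surjective.
Since ψ is surjective, we find the preimage of 38. The inverse of x ↦ x^37 on (ℤ/43ℤ)^× is x ↦ x^25, because 37·25 = 925 = 22·42 + 1 ≡ 1 (mod 42) and x^{42} = 1 for x ≠ 0 (Fermat). So ψ⁻¹(38) = 38^25 mod 43.
Repeated squaring mod 43: 38^1 ≡ 38, 38^2 ≡ 38² = 1444 ≡ 25, 38^4 ≡ 25² = 625 ≡ 23, 38^8 ≡ 23² = 529 ≡ 13, 38^16 ≡ 13² = 169 ≡ 40. Since 25 = 16 + 8 + 1, 38^25 ≡ 40·13·38: 40·13 = 520 ≡ 4, then 4·38 = 152 ≡ 23. So 38^25 ≡ 23 (mod 43).
Hence ψ⁻¹(38) = 23.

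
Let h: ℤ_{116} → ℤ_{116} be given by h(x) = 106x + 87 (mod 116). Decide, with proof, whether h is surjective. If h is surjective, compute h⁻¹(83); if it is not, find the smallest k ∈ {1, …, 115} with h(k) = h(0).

58

Since gcd(106, 116) = 2, we have 106x ≡ 0 (mod 2) for all x, so h(x) ≡ 1 (mod 2).
But 0 ≢ 1 (mod 2), so 0 ∈ ℤ_{116} has no preimage. Hence h is not surjective.
Since h is not surjective, we find the least positive k with h(k) = h(0): this means 106k ≡ 0 (mod 116), i.e. 116 ∣ 106k. Since gcd(106, 116) = 2, dividing through by 2 this holds exactly when 58 ∣ 53k, and as gcd(53, 58) = 1, exactly when 58 ∣ k.
The smallest positive such k is 58.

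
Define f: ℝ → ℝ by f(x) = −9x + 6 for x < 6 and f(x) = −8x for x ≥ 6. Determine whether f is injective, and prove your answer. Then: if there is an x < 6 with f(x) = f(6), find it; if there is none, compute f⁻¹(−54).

27/4

Both pieces are strictly decreasing (slopes −9 and −8), so each is injective on its own interval.
The left piece maps (−∞, 6) onto (−48, ∞); the right piece maps [6, ∞) onto (−∞, −48].
These images are disjoint, so no value is attained by both pieces. Therefore f is injective.
Because the two images are disjoint, no x < 6 has f(x) = f(6), so we compute f⁻¹(−54): −54 lies in (−∞, −48], so solve −8x = −54: x = (−54 − 0)/(−8) = 27/4.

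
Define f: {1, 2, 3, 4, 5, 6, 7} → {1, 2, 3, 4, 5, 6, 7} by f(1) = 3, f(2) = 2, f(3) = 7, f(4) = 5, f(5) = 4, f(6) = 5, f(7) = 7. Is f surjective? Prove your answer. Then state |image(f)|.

5

No element maps to 1, so f is not surjective.
The image of f is {2, 3, 4, 5, 7}, which has 5 elements.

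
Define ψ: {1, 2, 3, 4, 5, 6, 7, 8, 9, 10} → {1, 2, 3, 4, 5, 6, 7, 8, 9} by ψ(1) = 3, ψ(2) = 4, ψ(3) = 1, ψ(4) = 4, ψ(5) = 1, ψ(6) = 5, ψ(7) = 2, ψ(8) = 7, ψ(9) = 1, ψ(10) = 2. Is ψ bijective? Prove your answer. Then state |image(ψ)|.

ψ(2) = 4 = ψ(4) with 2 ≠ 4, so ψ is not injective, hence not bijective.
The image of ψ is {1, 2, 3, 4, 5, 7}, which has 6 elements.

6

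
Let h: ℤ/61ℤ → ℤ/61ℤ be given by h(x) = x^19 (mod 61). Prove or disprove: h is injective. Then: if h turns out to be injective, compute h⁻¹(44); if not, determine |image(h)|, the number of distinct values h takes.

Since 61 is prime, the nonzero elements of ℤ/61ℤ form a cyclic group of order 60.
As gcd(19, 60) = 1, raising to the 19th power is a bijection on this group: if x_1^19 ≡ x_2^19 then (x_1x_2^{−1})^19 = 1, and the only element of order dividing gcd(19, 60) = 1 is 1, so x_1 = x_2.
With h(0) = 0 this makes h injective on all of ℤ/61ℤ, hence bijective (finite equal-size domain and codomain). In particular h is injective.
Since h is injective, we find the preimage of 44. The inverse of x ↦ x^19 on (ℤ/61ℤ)^× is x ↦ x^19, because 19·19 = 361 = 6·60 + 1 ≡ 1 (mod 60) and x^{60} = 1 for x ≠ 0 (Fermat). So h⁻¹(44) = 44^19 mod 61.
Repeated squaring mod 61: 44^1 ≡ 44, 44^2 ≡ 44² = 1936 ≡ 45, 44^4 ≡ 45² = 2025 ≡ 12, 44^8 ≡ 12² = 144 ≡ 22, 44^16 ≡ 22² = 484 ≡ 57. Since 19 = 16 + 2 + 1, 44^19 ≡ 57·45·44: 57·45 = 2565 ≡ 3, then 3·44 = 132 ≡ 10. So 44^19 ≡ 10 (mod 61).
Hence h⁻¹(44) = 10.

10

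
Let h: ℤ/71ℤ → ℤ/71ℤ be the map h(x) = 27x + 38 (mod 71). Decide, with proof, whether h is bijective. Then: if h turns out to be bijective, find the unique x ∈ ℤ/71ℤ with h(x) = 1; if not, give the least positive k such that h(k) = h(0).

67

Recall that injectivity means: for all x_1, x_2 in the domain, h(x_1) = h(x_2) implies x_1 = x_2.
Suppose h(x_1) = h(x_2) in ℤ/71ℤ. Then 27x_1 + 38 ≡ 27x_2 + 38 (mod 71), thus 27(x_1 − x_2) ≡ 0 (mod 71).
Since gcd(27, 71) = 1, 27 is invertible modulo 71, hence x_1 − x_2 ≡ 0 (mod 71), i.e. x_1 = x_2.
We now compute 27⁻¹ mod 71 explicitly. Euclid's algorithm: 71 = 2·27 + 17, 27 = 1·17 + 10, 17 = 1·10 + 7, 10 = 1·7 + 3, 7 = 2·3 + 1; back-substituting gives 1 = 50·27 − 19·71, so 27⁻¹ ≡ 50 (mod 71).
For any y ∈ ℤ/71ℤ, x = 50(y − 38) mod 71 satisfies h(x) = 27·50(y − 38) + 38 ≡ y (since 27·50 ≡ 1 mod 71). So every y has a preimage.
Thus h is bijective.
Since h is bijective, we compute h⁻¹(1): solve 27x + 38 ≡ 1 (mod 71), i.e. 27x ≡ 34 (mod 71).
Multiplying by 27⁻¹ = 50 gives x ≡ 50·34 = 1700 = 23·71 + 67 ≡ 67 (mod 71).
Check: h(67) = 27·67 + 38 = 1847 = 26·71 + 1 ≡ 1 (mod 71).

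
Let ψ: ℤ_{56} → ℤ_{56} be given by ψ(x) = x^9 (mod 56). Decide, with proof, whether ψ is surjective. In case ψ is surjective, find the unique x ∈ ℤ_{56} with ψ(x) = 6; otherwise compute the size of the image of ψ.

ψ(2): Repeated squaring mod 56: 2^1 ≡ 2, 2^2 ≡ 2² = 4, 2^4 ≡ 4² = 16, 2^8 ≡ 16² = 256 ≡ 32. Since 9 = 8 + 1, 2^9 ≡ 32·2: 32·2 = 64 ≡ 8. So 2^9 ≡ 8 (mod 56).
ψ(4): Repeated squaring mod 56: 4^1 ≡ 4, 4^2 ≡ 4² = 16, 4^4 ≡ 16² = 256 ≡ 32, 4^8 ≡ 32² = 1024 ≡ 16. Since 9 = 8 + 1, 4^9 ≡ 16·4: 16·4 = 64 ≡ 8. So 4^9 ≡ 8 (mod 56).
So ψ(2) = ψ(4) = 8 while 2 ≠ 4, therefore ψ is not injective.
A non-injective map from the 56-element set ℤ_{56} to itself takes at most 55 distinct values, so it cannot be surjective. Thus ψ is not surjective.
Since ψ is not surjective, we determine |image(ψ)|. Computing x^9 mod 56 for each x (by repeated squaring, reducing mod 56 at every step), the values ψ(0), ψ(1), …, ψ(55) are: 0, 1, 8, 27, 8, 13, 48, 7, 8, 1, 48, 43, 48, 13, 0, 15, 8, 41, 8, 27, 48, 21, 8, 15, 48, 1, 48, 27, 0, 29, 8, 55, 8, 41, 48, 35, 8, 29, 48, 15, 48, 41, 0, 43, 8, 13, 8, 55, 48, 49, 8, 43, 48, 29, 48, 55.
The distinct values are {0, 1, 7, 8, 13, 15, 21, 27, 29, 35, 41, 43, 48, 49, 55}; there are 15 of them.

15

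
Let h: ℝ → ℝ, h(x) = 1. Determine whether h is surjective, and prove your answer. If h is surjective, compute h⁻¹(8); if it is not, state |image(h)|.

1

h(x) = 1 for all x, so 2 has no preimage and h is not surjective.
Since h is not surjective, we state |image(h)|: the image of h is {1}, which has 1 element.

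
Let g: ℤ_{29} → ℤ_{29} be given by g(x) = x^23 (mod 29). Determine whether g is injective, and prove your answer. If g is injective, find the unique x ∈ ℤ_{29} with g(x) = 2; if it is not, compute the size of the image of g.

Since 29 is prime, the nonzero elements of ℤ_{29} form a cyclic group of order 28.
As gcd(23, 28) = 1, raising to the 23rd power is a bijection on this group: if a^23 ≡ b^23 then (ab^{−1})^23 = 1, and the only element of order dividing gcd(23, 28) = 1 is 1, so a = b.
With g(0) = 0 this makes g injective on all of ℤ_{29}, hence bijective (finite equal-size domain and codomain). In particular g is injective.
Since g is injective, we find the preimage of 2. The inverse of x ↦ x^23 on (ℤ_{29})^× is x ↦ x^11, because 23·11 = 253 = 9·28 + 1 ≡ 1 (mod 28) and x^{28} = 1 for x ≠ 0 (Fermat). So g⁻¹(2) = 2^11 mod 29.
Repeated squaring mod 29: 2^1 ≡ 2, 2^2 ≡ 2² = 4, 2^4 ≡ 4² = 16, 2^8 ≡ 16² = 256 ≡ 24. Since 11 = 8 + 2 + 1, 2^11 ≡ 24·4·2: 24·4 = 96 ≡ 9, then 9·2 = 18. So 2^11 ≡ 18 (mod 29).
Hence g⁻¹(2) = 18.

18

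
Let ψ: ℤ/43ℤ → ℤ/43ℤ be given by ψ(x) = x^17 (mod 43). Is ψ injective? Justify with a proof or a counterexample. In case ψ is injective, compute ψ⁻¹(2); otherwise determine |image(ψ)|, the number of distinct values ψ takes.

32

Since 43 is prime, the nonzero elements of ℤ/43ℤ form a cyclic group of order 42.
As gcd(17, 42) = 1, raising to the 17th power is a bijection on this group: if a^17 ≡ b^17 then (ab^{−1})^17 = 1, and the only element of order dividing gcd(17, 42) = 1 is 1, so a = b.
With ψ(0) = 0 this makes ψ injective on all of ℤ/43ℤ, hence bijective (finite equal-size domain and codomain). In particular ψ is injective.
Since ψ is injective, we find the preimage of 2. The inverse of x ↦ x^17 on (ℤ/43ℤ)^× is x ↦ x^5, because 17·5 = 85 = 2·42 + 1 ≡ 1 (mod 42) and x^{42} = 1 for x ≠ 0 (Fermat). So ψ⁻¹(2) = 2^5 mod 43.
Repeated squaring mod 43: 2^1 ≡ 2, 2^2 ≡ 2² = 4, 2^4 ≡ 4² = 16. Since 5 = 4 + 1, 2^5 ≡ 16·2: 16·2 = 32. So 2^5 ≡ 32 (mod 43).
Hence ψ⁻¹(2) = 32.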